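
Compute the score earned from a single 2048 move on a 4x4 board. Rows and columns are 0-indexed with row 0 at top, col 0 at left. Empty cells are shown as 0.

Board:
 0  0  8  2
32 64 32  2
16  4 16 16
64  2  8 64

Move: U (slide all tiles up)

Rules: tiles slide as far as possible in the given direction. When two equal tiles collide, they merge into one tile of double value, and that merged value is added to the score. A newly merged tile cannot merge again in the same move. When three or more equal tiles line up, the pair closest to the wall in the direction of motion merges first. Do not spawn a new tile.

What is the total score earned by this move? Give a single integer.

Slide up:
col 0: [0, 32, 16, 64] -> [32, 16, 64, 0]  score +0 (running 0)
col 1: [0, 64, 4, 2] -> [64, 4, 2, 0]  score +0 (running 0)
col 2: [8, 32, 16, 8] -> [8, 32, 16, 8]  score +0 (running 0)
col 3: [2, 2, 16, 64] -> [4, 16, 64, 0]  score +4 (running 4)
Board after move:
32 64  8  4
16  4 32 16
64  2 16 64
 0  0  8  0

Answer: 4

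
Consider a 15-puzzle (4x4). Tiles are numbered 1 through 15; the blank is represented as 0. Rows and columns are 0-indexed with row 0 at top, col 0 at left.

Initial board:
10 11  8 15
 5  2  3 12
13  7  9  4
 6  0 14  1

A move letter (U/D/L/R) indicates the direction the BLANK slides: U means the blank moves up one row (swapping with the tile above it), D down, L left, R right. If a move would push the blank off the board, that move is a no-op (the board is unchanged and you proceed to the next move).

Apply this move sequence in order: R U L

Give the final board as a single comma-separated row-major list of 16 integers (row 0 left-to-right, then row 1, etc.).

Answer: 10, 11, 8, 15, 5, 2, 3, 12, 13, 0, 7, 4, 6, 14, 9, 1

Derivation:
After move 1 (R):
10 11  8 15
 5  2  3 12
13  7  9  4
 6 14  0  1

After move 2 (U):
10 11  8 15
 5  2  3 12
13  7  0  4
 6 14  9  1

After move 3 (L):
10 11  8 15
 5  2  3 12
13  0  7  4
 6 14  9  1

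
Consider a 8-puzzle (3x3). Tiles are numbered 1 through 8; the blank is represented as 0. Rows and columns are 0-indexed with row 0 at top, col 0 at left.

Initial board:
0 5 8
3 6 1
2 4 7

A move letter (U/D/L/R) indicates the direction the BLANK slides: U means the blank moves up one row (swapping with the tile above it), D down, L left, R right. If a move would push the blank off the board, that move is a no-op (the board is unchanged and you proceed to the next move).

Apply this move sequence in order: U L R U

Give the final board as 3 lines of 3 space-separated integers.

After move 1 (U):
0 5 8
3 6 1
2 4 7

After move 2 (L):
0 5 8
3 6 1
2 4 7

After move 3 (R):
5 0 8
3 6 1
2 4 7

After move 4 (U):
5 0 8
3 6 1
2 4 7

Answer: 5 0 8
3 6 1
2 4 7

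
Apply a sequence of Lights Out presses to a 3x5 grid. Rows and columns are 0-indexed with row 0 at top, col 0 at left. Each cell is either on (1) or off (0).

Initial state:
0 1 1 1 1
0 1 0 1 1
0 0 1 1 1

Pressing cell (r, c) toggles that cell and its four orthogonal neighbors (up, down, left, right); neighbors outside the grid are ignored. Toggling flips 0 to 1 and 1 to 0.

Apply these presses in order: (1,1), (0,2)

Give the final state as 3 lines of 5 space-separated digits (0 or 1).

After press 1 at (1,1):
0 0 1 1 1
1 0 1 1 1
0 1 1 1 1

After press 2 at (0,2):
0 1 0 0 1
1 0 0 1 1
0 1 1 1 1

Answer: 0 1 0 0 1
1 0 0 1 1
0 1 1 1 1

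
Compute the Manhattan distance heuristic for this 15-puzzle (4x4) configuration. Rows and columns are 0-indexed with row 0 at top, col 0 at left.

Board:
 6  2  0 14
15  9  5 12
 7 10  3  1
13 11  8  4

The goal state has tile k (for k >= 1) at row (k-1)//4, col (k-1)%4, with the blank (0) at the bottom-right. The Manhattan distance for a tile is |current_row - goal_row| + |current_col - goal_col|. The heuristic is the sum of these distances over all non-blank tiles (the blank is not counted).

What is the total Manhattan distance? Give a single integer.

Answer: 34

Derivation:
Tile 6: at (0,0), goal (1,1), distance |0-1|+|0-1| = 2
Tile 2: at (0,1), goal (0,1), distance |0-0|+|1-1| = 0
Tile 14: at (0,3), goal (3,1), distance |0-3|+|3-1| = 5
Tile 15: at (1,0), goal (3,2), distance |1-3|+|0-2| = 4
Tile 9: at (1,1), goal (2,0), distance |1-2|+|1-0| = 2
Tile 5: at (1,2), goal (1,0), distance |1-1|+|2-0| = 2
Tile 12: at (1,3), goal (2,3), distance |1-2|+|3-3| = 1
Tile 7: at (2,0), goal (1,2), distance |2-1|+|0-2| = 3
Tile 10: at (2,1), goal (2,1), distance |2-2|+|1-1| = 0
Tile 3: at (2,2), goal (0,2), distance |2-0|+|2-2| = 2
Tile 1: at (2,3), goal (0,0), distance |2-0|+|3-0| = 5
Tile 13: at (3,0), goal (3,0), distance |3-3|+|0-0| = 0
Tile 11: at (3,1), goal (2,2), distance |3-2|+|1-2| = 2
Tile 8: at (3,2), goal (1,3), distance |3-1|+|2-3| = 3
Tile 4: at (3,3), goal (0,3), distance |3-0|+|3-3| = 3
Sum: 2 + 0 + 5 + 4 + 2 + 2 + 1 + 3 + 0 + 2 + 5 + 0 + 2 + 3 + 3 = 34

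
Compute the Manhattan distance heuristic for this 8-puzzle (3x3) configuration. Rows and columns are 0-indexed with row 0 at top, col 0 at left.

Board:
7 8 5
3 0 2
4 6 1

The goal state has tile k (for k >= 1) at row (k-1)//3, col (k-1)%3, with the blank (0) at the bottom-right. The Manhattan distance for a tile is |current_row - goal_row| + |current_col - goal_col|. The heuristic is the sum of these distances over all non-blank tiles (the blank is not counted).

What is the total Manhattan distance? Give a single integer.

Tile 7: at (0,0), goal (2,0), distance |0-2|+|0-0| = 2
Tile 8: at (0,1), goal (2,1), distance |0-2|+|1-1| = 2
Tile 5: at (0,2), goal (1,1), distance |0-1|+|2-1| = 2
Tile 3: at (1,0), goal (0,2), distance |1-0|+|0-2| = 3
Tile 2: at (1,2), goal (0,1), distance |1-0|+|2-1| = 2
Tile 4: at (2,0), goal (1,0), distance |2-1|+|0-0| = 1
Tile 6: at (2,1), goal (1,2), distance |2-1|+|1-2| = 2
Tile 1: at (2,2), goal (0,0), distance |2-0|+|2-0| = 4
Sum: 2 + 2 + 2 + 3 + 2 + 1 + 2 + 4 = 18

Answer: 18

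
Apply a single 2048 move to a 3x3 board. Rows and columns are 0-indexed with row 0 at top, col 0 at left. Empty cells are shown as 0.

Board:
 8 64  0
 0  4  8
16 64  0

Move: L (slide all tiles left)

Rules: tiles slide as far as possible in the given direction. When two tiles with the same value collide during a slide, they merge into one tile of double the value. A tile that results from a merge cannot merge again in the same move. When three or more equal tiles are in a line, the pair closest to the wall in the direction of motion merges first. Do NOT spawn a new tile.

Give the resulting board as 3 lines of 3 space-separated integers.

Answer:  8 64  0
 4  8  0
16 64  0

Derivation:
Slide left:
row 0: [8, 64, 0] -> [8, 64, 0]
row 1: [0, 4, 8] -> [4, 8, 0]
row 2: [16, 64, 0] -> [16, 64, 0]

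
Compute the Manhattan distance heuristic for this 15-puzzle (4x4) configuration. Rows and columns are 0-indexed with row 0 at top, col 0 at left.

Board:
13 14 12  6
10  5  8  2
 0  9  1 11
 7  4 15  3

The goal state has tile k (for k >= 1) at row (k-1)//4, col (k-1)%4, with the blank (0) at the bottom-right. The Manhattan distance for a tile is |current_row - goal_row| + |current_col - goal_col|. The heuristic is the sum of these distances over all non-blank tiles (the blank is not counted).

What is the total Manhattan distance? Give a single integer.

Answer: 38

Derivation:
Tile 13: (0,0)->(3,0) = 3
Tile 14: (0,1)->(3,1) = 3
Tile 12: (0,2)->(2,3) = 3
Tile 6: (0,3)->(1,1) = 3
Tile 10: (1,0)->(2,1) = 2
Tile 5: (1,1)->(1,0) = 1
Tile 8: (1,2)->(1,3) = 1
Tile 2: (1,3)->(0,1) = 3
Tile 9: (2,1)->(2,0) = 1
Tile 1: (2,2)->(0,0) = 4
Tile 11: (2,3)->(2,2) = 1
Tile 7: (3,0)->(1,2) = 4
Tile 4: (3,1)->(0,3) = 5
Tile 15: (3,2)->(3,2) = 0
Tile 3: (3,3)->(0,2) = 4
Sum: 3 + 3 + 3 + 3 + 2 + 1 + 1 + 3 + 1 + 4 + 1 + 4 + 5 + 0 + 4 = 38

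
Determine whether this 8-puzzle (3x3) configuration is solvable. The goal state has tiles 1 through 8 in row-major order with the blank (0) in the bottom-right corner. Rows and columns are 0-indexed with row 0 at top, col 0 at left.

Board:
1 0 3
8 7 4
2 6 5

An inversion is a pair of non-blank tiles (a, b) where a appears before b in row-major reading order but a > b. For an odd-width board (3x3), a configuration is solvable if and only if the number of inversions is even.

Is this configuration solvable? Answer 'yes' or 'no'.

Inversions (pairs i<j in row-major order where tile[i] > tile[j] > 0): 12
12 is even, so the puzzle is solvable.

Answer: yes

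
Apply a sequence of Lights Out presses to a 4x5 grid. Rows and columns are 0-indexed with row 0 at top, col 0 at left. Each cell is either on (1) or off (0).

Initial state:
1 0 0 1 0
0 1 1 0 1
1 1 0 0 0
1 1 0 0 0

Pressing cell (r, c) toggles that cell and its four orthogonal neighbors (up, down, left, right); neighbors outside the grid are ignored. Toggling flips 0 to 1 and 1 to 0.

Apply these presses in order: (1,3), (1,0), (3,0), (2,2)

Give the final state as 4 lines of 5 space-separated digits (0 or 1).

After press 1 at (1,3):
1 0 0 0 0
0 1 0 1 0
1 1 0 1 0
1 1 0 0 0

After press 2 at (1,0):
0 0 0 0 0
1 0 0 1 0
0 1 0 1 0
1 1 0 0 0

After press 3 at (3,0):
0 0 0 0 0
1 0 0 1 0
1 1 0 1 0
0 0 0 0 0

After press 4 at (2,2):
0 0 0 0 0
1 0 1 1 0
1 0 1 0 0
0 0 1 0 0

Answer: 0 0 0 0 0
1 0 1 1 0
1 0 1 0 0
0 0 1 0 0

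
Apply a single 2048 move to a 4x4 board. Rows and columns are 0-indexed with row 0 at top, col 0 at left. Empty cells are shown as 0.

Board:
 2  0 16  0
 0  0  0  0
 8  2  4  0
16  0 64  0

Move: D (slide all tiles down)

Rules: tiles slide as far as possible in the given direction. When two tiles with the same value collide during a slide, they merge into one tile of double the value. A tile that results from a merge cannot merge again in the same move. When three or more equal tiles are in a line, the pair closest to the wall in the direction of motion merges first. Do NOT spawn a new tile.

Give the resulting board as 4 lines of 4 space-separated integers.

Answer:  0  0  0  0
 2  0 16  0
 8  0  4  0
16  2 64  0

Derivation:
Slide down:
col 0: [2, 0, 8, 16] -> [0, 2, 8, 16]
col 1: [0, 0, 2, 0] -> [0, 0, 0, 2]
col 2: [16, 0, 4, 64] -> [0, 16, 4, 64]
col 3: [0, 0, 0, 0] -> [0, 0, 0, 0]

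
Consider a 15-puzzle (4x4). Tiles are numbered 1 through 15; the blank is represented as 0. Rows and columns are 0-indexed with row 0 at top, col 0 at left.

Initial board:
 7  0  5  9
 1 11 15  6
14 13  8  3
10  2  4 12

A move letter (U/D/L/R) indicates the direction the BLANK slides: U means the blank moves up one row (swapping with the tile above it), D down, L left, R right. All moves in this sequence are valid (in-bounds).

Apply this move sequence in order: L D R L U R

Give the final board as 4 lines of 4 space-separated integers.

Answer:  7  0  5  9
 1 11 15  6
14 13  8  3
10  2  4 12

Derivation:
After move 1 (L):
 0  7  5  9
 1 11 15  6
14 13  8  3
10  2  4 12

After move 2 (D):
 1  7  5  9
 0 11 15  6
14 13  8  3
10  2  4 12

After move 3 (R):
 1  7  5  9
11  0 15  6
14 13  8  3
10  2  4 12

After move 4 (L):
 1  7  5  9
 0 11 15  6
14 13  8  3
10  2  4 12

After move 5 (U):
 0  7  5  9
 1 11 15  6
14 13  8  3
10  2  4 12

After move 6 (R):
 7  0  5  9
 1 11 15  6
14 13  8  3
10  2  4 12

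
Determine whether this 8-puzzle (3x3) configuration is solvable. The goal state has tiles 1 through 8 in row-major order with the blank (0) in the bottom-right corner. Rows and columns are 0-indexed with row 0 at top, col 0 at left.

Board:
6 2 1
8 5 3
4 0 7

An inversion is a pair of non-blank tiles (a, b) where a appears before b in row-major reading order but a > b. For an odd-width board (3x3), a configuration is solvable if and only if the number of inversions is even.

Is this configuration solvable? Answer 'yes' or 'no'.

Answer: yes

Derivation:
Inversions (pairs i<j in row-major order where tile[i] > tile[j] > 0): 12
12 is even, so the puzzle is solvable.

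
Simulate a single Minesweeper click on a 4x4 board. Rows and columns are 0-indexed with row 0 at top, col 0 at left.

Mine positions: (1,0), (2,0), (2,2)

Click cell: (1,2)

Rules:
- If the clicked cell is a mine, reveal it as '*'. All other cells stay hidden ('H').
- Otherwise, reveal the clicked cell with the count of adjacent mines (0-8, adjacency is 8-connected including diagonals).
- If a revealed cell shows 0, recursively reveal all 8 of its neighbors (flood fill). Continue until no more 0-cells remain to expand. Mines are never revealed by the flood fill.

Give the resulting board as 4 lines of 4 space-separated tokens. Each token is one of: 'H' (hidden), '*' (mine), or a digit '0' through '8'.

H H H H
H H 1 H
H H H H
H H H H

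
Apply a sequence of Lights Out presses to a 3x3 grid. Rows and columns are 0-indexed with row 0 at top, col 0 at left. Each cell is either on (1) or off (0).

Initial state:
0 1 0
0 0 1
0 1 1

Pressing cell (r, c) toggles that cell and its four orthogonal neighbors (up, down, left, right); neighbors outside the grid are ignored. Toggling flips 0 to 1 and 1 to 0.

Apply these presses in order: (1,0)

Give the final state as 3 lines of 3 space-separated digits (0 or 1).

After press 1 at (1,0):
1 1 0
1 1 1
1 1 1

Answer: 1 1 0
1 1 1
1 1 1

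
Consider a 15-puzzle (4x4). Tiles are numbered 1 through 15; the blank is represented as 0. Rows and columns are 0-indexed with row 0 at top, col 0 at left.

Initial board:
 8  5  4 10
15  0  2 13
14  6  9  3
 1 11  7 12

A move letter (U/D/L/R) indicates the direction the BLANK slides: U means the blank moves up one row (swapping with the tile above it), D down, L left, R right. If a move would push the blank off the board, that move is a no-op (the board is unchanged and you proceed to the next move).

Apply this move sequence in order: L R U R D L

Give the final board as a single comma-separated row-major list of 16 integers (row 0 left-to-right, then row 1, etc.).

Answer: 8, 4, 2, 10, 15, 0, 5, 13, 14, 6, 9, 3, 1, 11, 7, 12

Derivation:
After move 1 (L):
 8  5  4 10
 0 15  2 13
14  6  9  3
 1 11  7 12

After move 2 (R):
 8  5  4 10
15  0  2 13
14  6  9  3
 1 11  7 12

After move 3 (U):
 8  0  4 10
15  5  2 13
14  6  9  3
 1 11  7 12

After move 4 (R):
 8  4  0 10
15  5  2 13
14  6  9  3
 1 11  7 12

After move 5 (D):
 8  4  2 10
15  5  0 13
14  6  9  3
 1 11  7 12

After move 6 (L):
 8  4  2 10
15  0  5 13
14  6  9  3
 1 11  7 12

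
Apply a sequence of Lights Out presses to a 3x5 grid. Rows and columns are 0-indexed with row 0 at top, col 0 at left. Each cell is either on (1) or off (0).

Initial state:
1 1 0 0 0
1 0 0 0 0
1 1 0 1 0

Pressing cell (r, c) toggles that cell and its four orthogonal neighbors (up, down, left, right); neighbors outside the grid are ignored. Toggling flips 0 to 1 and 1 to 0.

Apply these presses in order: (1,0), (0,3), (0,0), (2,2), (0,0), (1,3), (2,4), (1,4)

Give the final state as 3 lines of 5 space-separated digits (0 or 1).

After press 1 at (1,0):
0 1 0 0 0
0 1 0 0 0
0 1 0 1 0

After press 2 at (0,3):
0 1 1 1 1
0 1 0 1 0
0 1 0 1 0

After press 3 at (0,0):
1 0 1 1 1
1 1 0 1 0
0 1 0 1 0

After press 4 at (2,2):
1 0 1 1 1
1 1 1 1 0
0 0 1 0 0

After press 5 at (0,0):
0 1 1 1 1
0 1 1 1 0
0 0 1 0 0

After press 6 at (1,3):
0 1 1 0 1
0 1 0 0 1
0 0 1 1 0

After press 7 at (2,4):
0 1 1 0 1
0 1 0 0 0
0 0 1 0 1

After press 8 at (1,4):
0 1 1 0 0
0 1 0 1 1
0 0 1 0 0

Answer: 0 1 1 0 0
0 1 0 1 1
0 0 1 0 0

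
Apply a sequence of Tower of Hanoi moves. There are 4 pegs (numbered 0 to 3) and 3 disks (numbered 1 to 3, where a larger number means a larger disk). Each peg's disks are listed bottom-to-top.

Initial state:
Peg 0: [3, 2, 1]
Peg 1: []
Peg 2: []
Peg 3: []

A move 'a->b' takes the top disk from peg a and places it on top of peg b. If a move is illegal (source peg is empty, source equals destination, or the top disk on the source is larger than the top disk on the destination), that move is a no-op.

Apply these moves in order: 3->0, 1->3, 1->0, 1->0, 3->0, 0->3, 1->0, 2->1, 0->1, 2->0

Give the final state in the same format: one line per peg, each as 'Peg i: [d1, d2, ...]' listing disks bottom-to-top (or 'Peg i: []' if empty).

Answer: Peg 0: [3]
Peg 1: [2]
Peg 2: []
Peg 3: [1]

Derivation:
After move 1 (3->0):
Peg 0: [3, 2, 1]
Peg 1: []
Peg 2: []
Peg 3: []

After move 2 (1->3):
Peg 0: [3, 2, 1]
Peg 1: []
Peg 2: []
Peg 3: []

After move 3 (1->0):
Peg 0: [3, 2, 1]
Peg 1: []
Peg 2: []
Peg 3: []

After move 4 (1->0):
Peg 0: [3, 2, 1]
Peg 1: []
Peg 2: []
Peg 3: []

After move 5 (3->0):
Peg 0: [3, 2, 1]
Peg 1: []
Peg 2: []
Peg 3: []

After move 6 (0->3):
Peg 0: [3, 2]
Peg 1: []
Peg 2: []
Peg 3: [1]

After move 7 (1->0):
Peg 0: [3, 2]
Peg 1: []
Peg 2: []
Peg 3: [1]

After move 8 (2->1):
Peg 0: [3, 2]
Peg 1: []
Peg 2: []
Peg 3: [1]

After move 9 (0->1):
Peg 0: [3]
Peg 1: [2]
Peg 2: []
Peg 3: [1]

After move 10 (2->0):
Peg 0: [3]
Peg 1: [2]
Peg 2: []
Peg 3: [1]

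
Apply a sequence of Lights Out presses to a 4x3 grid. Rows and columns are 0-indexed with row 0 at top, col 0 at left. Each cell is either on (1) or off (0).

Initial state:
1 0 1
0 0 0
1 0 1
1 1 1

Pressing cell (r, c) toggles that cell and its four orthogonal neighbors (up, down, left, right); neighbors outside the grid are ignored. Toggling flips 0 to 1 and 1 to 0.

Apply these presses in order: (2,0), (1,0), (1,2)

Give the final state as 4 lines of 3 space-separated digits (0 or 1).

Answer: 0 0 0
0 0 1
1 1 0
0 1 1

Derivation:
After press 1 at (2,0):
1 0 1
1 0 0
0 1 1
0 1 1

After press 2 at (1,0):
0 0 1
0 1 0
1 1 1
0 1 1

After press 3 at (1,2):
0 0 0
0 0 1
1 1 0
0 1 1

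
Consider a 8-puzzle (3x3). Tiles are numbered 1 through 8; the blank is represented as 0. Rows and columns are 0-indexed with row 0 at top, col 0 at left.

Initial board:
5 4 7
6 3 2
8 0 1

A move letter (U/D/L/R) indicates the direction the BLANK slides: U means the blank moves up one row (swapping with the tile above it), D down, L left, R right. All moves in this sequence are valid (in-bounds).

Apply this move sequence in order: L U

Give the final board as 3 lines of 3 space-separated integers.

After move 1 (L):
5 4 7
6 3 2
0 8 1

After move 2 (U):
5 4 7
0 3 2
6 8 1

Answer: 5 4 7
0 3 2
6 8 1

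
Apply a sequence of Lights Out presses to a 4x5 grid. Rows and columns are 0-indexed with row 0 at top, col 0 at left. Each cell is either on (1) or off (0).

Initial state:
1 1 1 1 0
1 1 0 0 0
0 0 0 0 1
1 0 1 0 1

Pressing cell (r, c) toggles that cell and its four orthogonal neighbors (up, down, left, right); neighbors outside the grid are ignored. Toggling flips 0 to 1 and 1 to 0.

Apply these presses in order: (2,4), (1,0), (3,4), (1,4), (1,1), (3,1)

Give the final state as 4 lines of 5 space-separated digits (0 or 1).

After press 1 at (2,4):
1 1 1 1 0
1 1 0 0 1
0 0 0 1 0
1 0 1 0 0

After press 2 at (1,0):
0 1 1 1 0
0 0 0 0 1
1 0 0 1 0
1 0 1 0 0

After press 3 at (3,4):
0 1 1 1 0
0 0 0 0 1
1 0 0 1 1
1 0 1 1 1

After press 4 at (1,4):
0 1 1 1 1
0 0 0 1 0
1 0 0 1 0
1 0 1 1 1

After press 5 at (1,1):
0 0 1 1 1
1 1 1 1 0
1 1 0 1 0
1 0 1 1 1

After press 6 at (3,1):
0 0 1 1 1
1 1 1 1 0
1 0 0 1 0
0 1 0 1 1

Answer: 0 0 1 1 1
1 1 1 1 0
1 0 0 1 0
0 1 0 1 1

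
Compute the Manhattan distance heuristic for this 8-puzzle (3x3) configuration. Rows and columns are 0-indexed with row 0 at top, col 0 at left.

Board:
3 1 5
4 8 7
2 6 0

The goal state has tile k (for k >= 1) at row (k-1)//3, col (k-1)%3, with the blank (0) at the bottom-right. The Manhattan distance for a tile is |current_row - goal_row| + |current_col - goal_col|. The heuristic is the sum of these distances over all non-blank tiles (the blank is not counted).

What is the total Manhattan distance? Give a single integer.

Answer: 14

Derivation:
Tile 3: at (0,0), goal (0,2), distance |0-0|+|0-2| = 2
Tile 1: at (0,1), goal (0,0), distance |0-0|+|1-0| = 1
Tile 5: at (0,2), goal (1,1), distance |0-1|+|2-1| = 2
Tile 4: at (1,0), goal (1,0), distance |1-1|+|0-0| = 0
Tile 8: at (1,1), goal (2,1), distance |1-2|+|1-1| = 1
Tile 7: at (1,2), goal (2,0), distance |1-2|+|2-0| = 3
Tile 2: at (2,0), goal (0,1), distance |2-0|+|0-1| = 3
Tile 6: at (2,1), goal (1,2), distance |2-1|+|1-2| = 2
Sum: 2 + 1 + 2 + 0 + 1 + 3 + 3 + 2 = 14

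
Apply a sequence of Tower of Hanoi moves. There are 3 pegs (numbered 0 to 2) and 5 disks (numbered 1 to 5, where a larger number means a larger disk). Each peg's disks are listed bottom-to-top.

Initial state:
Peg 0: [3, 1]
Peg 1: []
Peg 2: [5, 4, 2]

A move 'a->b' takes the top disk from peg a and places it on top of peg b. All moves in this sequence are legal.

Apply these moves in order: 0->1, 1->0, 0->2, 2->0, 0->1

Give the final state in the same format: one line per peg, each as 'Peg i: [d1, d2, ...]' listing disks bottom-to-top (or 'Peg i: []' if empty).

After move 1 (0->1):
Peg 0: [3]
Peg 1: [1]
Peg 2: [5, 4, 2]

After move 2 (1->0):
Peg 0: [3, 1]
Peg 1: []
Peg 2: [5, 4, 2]

After move 3 (0->2):
Peg 0: [3]
Peg 1: []
Peg 2: [5, 4, 2, 1]

After move 4 (2->0):
Peg 0: [3, 1]
Peg 1: []
Peg 2: [5, 4, 2]

After move 5 (0->1):
Peg 0: [3]
Peg 1: [1]
Peg 2: [5, 4, 2]

Answer: Peg 0: [3]
Peg 1: [1]
Peg 2: [5, 4, 2]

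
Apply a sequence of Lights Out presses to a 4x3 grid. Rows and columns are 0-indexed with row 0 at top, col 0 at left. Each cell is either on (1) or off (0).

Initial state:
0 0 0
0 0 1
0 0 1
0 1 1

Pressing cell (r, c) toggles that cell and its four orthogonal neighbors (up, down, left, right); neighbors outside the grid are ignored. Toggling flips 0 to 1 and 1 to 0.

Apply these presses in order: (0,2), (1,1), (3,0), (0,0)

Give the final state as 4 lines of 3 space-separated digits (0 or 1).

After press 1 at (0,2):
0 1 1
0 0 0
0 0 1
0 1 1

After press 2 at (1,1):
0 0 1
1 1 1
0 1 1
0 1 1

After press 3 at (3,0):
0 0 1
1 1 1
1 1 1
1 0 1

After press 4 at (0,0):
1 1 1
0 1 1
1 1 1
1 0 1

Answer: 1 1 1
0 1 1
1 1 1
1 0 1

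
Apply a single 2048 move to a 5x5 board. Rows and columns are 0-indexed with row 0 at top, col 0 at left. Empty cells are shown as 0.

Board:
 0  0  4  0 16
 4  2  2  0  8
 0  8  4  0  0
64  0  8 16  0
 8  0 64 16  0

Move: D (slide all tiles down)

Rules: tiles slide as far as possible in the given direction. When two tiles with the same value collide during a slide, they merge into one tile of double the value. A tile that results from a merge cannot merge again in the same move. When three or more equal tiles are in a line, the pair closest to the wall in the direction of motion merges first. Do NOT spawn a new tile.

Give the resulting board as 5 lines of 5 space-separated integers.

Slide down:
col 0: [0, 4, 0, 64, 8] -> [0, 0, 4, 64, 8]
col 1: [0, 2, 8, 0, 0] -> [0, 0, 0, 2, 8]
col 2: [4, 2, 4, 8, 64] -> [4, 2, 4, 8, 64]
col 3: [0, 0, 0, 16, 16] -> [0, 0, 0, 0, 32]
col 4: [16, 8, 0, 0, 0] -> [0, 0, 0, 16, 8]

Answer:  0  0  4  0  0
 0  0  2  0  0
 4  0  4  0  0
64  2  8  0 16
 8  8 64 32  8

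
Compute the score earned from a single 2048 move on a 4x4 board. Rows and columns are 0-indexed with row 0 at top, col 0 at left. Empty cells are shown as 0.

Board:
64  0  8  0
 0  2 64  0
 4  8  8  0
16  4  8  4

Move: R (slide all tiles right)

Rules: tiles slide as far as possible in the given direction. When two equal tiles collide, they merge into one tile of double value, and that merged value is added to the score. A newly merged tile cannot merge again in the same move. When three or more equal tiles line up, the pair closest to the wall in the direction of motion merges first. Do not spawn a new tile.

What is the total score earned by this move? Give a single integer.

Answer: 16

Derivation:
Slide right:
row 0: [64, 0, 8, 0] -> [0, 0, 64, 8]  score +0 (running 0)
row 1: [0, 2, 64, 0] -> [0, 0, 2, 64]  score +0 (running 0)
row 2: [4, 8, 8, 0] -> [0, 0, 4, 16]  score +16 (running 16)
row 3: [16, 4, 8, 4] -> [16, 4, 8, 4]  score +0 (running 16)
Board after move:
 0  0 64  8
 0  0  2 64
 0  0  4 16
16  4  8  4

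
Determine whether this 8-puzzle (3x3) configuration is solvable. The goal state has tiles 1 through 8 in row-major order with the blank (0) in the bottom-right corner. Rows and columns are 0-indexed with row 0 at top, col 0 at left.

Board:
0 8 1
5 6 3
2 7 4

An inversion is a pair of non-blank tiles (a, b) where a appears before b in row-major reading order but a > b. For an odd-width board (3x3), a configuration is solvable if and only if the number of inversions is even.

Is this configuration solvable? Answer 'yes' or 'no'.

Inversions (pairs i<j in row-major order where tile[i] > tile[j] > 0): 15
15 is odd, so the puzzle is not solvable.

Answer: no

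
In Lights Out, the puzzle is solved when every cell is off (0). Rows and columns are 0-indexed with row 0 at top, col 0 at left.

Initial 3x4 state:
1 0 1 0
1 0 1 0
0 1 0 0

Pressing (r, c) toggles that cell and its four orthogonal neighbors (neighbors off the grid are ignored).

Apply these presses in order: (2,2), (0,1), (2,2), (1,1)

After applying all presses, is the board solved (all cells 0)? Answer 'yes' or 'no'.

Answer: yes

Derivation:
After press 1 at (2,2):
1 0 1 0
1 0 0 0
0 0 1 1

After press 2 at (0,1):
0 1 0 0
1 1 0 0
0 0 1 1

After press 3 at (2,2):
0 1 0 0
1 1 1 0
0 1 0 0

After press 4 at (1,1):
0 0 0 0
0 0 0 0
0 0 0 0

Lights still on: 0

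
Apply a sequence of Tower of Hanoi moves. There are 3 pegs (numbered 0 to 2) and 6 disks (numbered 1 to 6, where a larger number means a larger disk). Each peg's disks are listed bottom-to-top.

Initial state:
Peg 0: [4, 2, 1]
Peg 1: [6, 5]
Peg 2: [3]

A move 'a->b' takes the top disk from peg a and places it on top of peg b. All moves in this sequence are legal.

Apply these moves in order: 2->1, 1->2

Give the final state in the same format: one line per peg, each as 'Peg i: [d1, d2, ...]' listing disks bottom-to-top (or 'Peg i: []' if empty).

Answer: Peg 0: [4, 2, 1]
Peg 1: [6, 5]
Peg 2: [3]

Derivation:
After move 1 (2->1):
Peg 0: [4, 2, 1]
Peg 1: [6, 5, 3]
Peg 2: []

After move 2 (1->2):
Peg 0: [4, 2, 1]
Peg 1: [6, 5]
Peg 2: [3]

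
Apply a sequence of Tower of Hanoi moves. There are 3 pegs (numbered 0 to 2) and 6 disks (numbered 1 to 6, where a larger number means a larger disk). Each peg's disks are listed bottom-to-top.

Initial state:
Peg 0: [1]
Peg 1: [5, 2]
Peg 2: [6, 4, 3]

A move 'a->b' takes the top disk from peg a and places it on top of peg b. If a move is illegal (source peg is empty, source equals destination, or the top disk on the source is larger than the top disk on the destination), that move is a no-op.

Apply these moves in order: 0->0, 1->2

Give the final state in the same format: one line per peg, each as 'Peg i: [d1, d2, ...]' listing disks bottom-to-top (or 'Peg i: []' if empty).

After move 1 (0->0):
Peg 0: [1]
Peg 1: [5, 2]
Peg 2: [6, 4, 3]

After move 2 (1->2):
Peg 0: [1]
Peg 1: [5]
Peg 2: [6, 4, 3, 2]

Answer: Peg 0: [1]
Peg 1: [5]
Peg 2: [6, 4, 3, 2]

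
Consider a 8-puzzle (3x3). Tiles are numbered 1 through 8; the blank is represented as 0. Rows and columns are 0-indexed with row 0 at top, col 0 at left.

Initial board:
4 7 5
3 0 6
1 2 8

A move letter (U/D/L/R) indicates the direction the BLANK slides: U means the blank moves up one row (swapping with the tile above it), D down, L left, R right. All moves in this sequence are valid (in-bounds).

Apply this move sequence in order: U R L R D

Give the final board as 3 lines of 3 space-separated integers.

Answer: 4 5 6
3 7 0
1 2 8

Derivation:
After move 1 (U):
4 0 5
3 7 6
1 2 8

After move 2 (R):
4 5 0
3 7 6
1 2 8

After move 3 (L):
4 0 5
3 7 6
1 2 8

After move 4 (R):
4 5 0
3 7 6
1 2 8

After move 5 (D):
4 5 6
3 7 0
1 2 8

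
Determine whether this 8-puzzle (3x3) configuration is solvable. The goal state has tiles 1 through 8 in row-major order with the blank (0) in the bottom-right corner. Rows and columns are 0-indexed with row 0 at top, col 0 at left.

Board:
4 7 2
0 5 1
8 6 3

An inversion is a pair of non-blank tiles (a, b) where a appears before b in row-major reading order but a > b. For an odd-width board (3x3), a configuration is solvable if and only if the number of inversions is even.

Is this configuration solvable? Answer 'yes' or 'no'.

Answer: yes

Derivation:
Inversions (pairs i<j in row-major order where tile[i] > tile[j] > 0): 14
14 is even, so the puzzle is solvable.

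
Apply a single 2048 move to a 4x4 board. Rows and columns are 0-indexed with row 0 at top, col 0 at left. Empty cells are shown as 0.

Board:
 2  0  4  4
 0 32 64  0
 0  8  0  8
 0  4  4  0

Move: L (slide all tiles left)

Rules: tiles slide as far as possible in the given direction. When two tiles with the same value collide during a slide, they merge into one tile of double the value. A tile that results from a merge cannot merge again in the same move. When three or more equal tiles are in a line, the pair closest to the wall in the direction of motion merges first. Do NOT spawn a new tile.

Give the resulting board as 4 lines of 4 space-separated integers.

Slide left:
row 0: [2, 0, 4, 4] -> [2, 8, 0, 0]
row 1: [0, 32, 64, 0] -> [32, 64, 0, 0]
row 2: [0, 8, 0, 8] -> [16, 0, 0, 0]
row 3: [0, 4, 4, 0] -> [8, 0, 0, 0]

Answer:  2  8  0  0
32 64  0  0
16  0  0  0
 8  0  0  0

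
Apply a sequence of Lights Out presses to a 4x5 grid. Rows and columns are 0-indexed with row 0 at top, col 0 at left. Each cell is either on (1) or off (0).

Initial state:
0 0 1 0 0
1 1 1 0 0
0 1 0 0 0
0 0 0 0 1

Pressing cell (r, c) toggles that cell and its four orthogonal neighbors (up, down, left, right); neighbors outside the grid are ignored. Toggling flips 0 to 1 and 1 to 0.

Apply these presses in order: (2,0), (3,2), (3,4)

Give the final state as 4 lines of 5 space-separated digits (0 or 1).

Answer: 0 0 1 0 0
0 1 1 0 0
1 0 1 0 1
1 1 1 0 0

Derivation:
After press 1 at (2,0):
0 0 1 0 0
0 1 1 0 0
1 0 0 0 0
1 0 0 0 1

After press 2 at (3,2):
0 0 1 0 0
0 1 1 0 0
1 0 1 0 0
1 1 1 1 1

After press 3 at (3,4):
0 0 1 0 0
0 1 1 0 0
1 0 1 0 1
1 1 1 0 0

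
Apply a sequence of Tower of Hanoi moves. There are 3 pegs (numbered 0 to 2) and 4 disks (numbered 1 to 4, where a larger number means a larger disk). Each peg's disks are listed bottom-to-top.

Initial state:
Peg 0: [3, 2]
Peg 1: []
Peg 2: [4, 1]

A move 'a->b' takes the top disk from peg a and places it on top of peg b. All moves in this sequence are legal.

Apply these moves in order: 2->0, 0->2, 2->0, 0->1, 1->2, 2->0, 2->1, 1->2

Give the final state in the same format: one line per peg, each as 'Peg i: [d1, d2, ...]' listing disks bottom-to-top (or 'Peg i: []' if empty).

After move 1 (2->0):
Peg 0: [3, 2, 1]
Peg 1: []
Peg 2: [4]

After move 2 (0->2):
Peg 0: [3, 2]
Peg 1: []
Peg 2: [4, 1]

After move 3 (2->0):
Peg 0: [3, 2, 1]
Peg 1: []
Peg 2: [4]

After move 4 (0->1):
Peg 0: [3, 2]
Peg 1: [1]
Peg 2: [4]

After move 5 (1->2):
Peg 0: [3, 2]
Peg 1: []
Peg 2: [4, 1]

After move 6 (2->0):
Peg 0: [3, 2, 1]
Peg 1: []
Peg 2: [4]

After move 7 (2->1):
Peg 0: [3, 2, 1]
Peg 1: [4]
Peg 2: []

After move 8 (1->2):
Peg 0: [3, 2, 1]
Peg 1: []
Peg 2: [4]

Answer: Peg 0: [3, 2, 1]
Peg 1: []
Peg 2: [4]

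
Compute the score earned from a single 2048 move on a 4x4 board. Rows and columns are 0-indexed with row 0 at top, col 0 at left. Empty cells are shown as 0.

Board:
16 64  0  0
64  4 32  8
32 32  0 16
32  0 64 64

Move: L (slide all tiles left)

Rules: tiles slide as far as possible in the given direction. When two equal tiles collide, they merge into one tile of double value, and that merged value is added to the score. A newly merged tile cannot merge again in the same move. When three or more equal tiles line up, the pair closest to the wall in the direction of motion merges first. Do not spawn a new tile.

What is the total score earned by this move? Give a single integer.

Slide left:
row 0: [16, 64, 0, 0] -> [16, 64, 0, 0]  score +0 (running 0)
row 1: [64, 4, 32, 8] -> [64, 4, 32, 8]  score +0 (running 0)
row 2: [32, 32, 0, 16] -> [64, 16, 0, 0]  score +64 (running 64)
row 3: [32, 0, 64, 64] -> [32, 128, 0, 0]  score +128 (running 192)
Board after move:
 16  64   0   0
 64   4  32   8
 64  16   0   0
 32 128   0   0

Answer: 192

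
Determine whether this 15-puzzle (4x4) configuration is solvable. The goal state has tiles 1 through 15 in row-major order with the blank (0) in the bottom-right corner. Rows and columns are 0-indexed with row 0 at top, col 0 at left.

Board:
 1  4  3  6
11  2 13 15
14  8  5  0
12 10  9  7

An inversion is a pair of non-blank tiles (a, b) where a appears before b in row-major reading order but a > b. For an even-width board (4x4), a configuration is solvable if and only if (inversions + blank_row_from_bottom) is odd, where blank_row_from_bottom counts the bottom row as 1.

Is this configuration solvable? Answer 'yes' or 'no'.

Inversions: 38
Blank is in row 2 (0-indexed from top), which is row 2 counting from the bottom (bottom = 1).
38 + 2 = 40, which is even, so the puzzle is not solvable.

Answer: no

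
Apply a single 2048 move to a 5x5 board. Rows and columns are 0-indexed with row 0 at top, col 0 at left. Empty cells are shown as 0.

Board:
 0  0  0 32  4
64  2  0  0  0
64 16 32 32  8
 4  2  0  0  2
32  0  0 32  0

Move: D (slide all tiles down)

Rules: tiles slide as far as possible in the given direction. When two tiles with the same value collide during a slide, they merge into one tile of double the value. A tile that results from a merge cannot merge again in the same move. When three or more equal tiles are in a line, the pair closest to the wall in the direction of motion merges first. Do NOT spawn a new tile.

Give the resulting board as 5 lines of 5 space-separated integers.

Answer:   0   0   0   0   0
  0   0   0   0   0
128   2   0   0   4
  4  16   0  32   8
 32   2  32  64   2

Derivation:
Slide down:
col 0: [0, 64, 64, 4, 32] -> [0, 0, 128, 4, 32]
col 1: [0, 2, 16, 2, 0] -> [0, 0, 2, 16, 2]
col 2: [0, 0, 32, 0, 0] -> [0, 0, 0, 0, 32]
col 3: [32, 0, 32, 0, 32] -> [0, 0, 0, 32, 64]
col 4: [4, 0, 8, 2, 0] -> [0, 0, 4, 8, 2]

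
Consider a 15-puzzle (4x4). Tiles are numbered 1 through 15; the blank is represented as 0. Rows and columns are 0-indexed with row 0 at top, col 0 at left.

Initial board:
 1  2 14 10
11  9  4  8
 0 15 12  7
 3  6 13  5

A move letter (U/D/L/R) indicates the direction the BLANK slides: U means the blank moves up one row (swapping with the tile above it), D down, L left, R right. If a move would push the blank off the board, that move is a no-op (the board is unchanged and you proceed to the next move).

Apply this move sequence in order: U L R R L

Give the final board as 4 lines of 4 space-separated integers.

After move 1 (U):
 1  2 14 10
 0  9  4  8
11 15 12  7
 3  6 13  5

After move 2 (L):
 1  2 14 10
 0  9  4  8
11 15 12  7
 3  6 13  5

After move 3 (R):
 1  2 14 10
 9  0  4  8
11 15 12  7
 3  6 13  5

After move 4 (R):
 1  2 14 10
 9  4  0  8
11 15 12  7
 3  6 13  5

After move 5 (L):
 1  2 14 10
 9  0  4  8
11 15 12  7
 3  6 13  5

Answer:  1  2 14 10
 9  0  4  8
11 15 12  7
 3  6 13  5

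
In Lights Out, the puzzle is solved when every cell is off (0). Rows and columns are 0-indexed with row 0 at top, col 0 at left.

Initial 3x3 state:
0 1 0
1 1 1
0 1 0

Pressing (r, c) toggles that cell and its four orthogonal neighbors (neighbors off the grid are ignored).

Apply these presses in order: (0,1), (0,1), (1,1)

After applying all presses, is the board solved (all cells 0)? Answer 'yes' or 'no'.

Answer: yes

Derivation:
After press 1 at (0,1):
1 0 1
1 0 1
0 1 0

After press 2 at (0,1):
0 1 0
1 1 1
0 1 0

After press 3 at (1,1):
0 0 0
0 0 0
0 0 0

Lights still on: 0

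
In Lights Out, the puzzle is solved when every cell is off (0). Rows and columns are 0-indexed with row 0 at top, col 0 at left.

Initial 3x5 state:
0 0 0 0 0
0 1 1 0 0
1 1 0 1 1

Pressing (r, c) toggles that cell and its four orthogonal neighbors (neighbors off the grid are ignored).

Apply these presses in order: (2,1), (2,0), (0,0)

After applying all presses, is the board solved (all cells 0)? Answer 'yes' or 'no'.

After press 1 at (2,1):
0 0 0 0 0
0 0 1 0 0
0 0 1 1 1

After press 2 at (2,0):
0 0 0 0 0
1 0 1 0 0
1 1 1 1 1

After press 3 at (0,0):
1 1 0 0 0
0 0 1 0 0
1 1 1 1 1

Lights still on: 8

Answer: no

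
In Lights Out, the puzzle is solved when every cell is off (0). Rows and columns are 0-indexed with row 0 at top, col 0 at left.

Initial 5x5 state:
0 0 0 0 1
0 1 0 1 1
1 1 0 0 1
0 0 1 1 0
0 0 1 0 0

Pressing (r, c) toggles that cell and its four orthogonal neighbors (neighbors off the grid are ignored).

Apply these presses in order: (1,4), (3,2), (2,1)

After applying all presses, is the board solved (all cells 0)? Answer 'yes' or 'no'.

Answer: yes

Derivation:
After press 1 at (1,4):
0 0 0 0 0
0 1 0 0 0
1 1 0 0 0
0 0 1 1 0
0 0 1 0 0

After press 2 at (3,2):
0 0 0 0 0
0 1 0 0 0
1 1 1 0 0
0 1 0 0 0
0 0 0 0 0

After press 3 at (2,1):
0 0 0 0 0
0 0 0 0 0
0 0 0 0 0
0 0 0 0 0
0 0 0 0 0

Lights still on: 0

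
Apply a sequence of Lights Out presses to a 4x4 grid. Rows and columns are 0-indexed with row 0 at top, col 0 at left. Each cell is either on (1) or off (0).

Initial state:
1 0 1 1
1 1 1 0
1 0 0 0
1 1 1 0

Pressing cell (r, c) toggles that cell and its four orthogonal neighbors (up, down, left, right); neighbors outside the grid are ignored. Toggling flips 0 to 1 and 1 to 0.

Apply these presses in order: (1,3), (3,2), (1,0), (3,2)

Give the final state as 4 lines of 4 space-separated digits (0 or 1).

Answer: 0 0 1 0
0 0 0 1
0 0 0 1
1 1 1 0

Derivation:
After press 1 at (1,3):
1 0 1 0
1 1 0 1
1 0 0 1
1 1 1 0

After press 2 at (3,2):
1 0 1 0
1 1 0 1
1 0 1 1
1 0 0 1

After press 3 at (1,0):
0 0 1 0
0 0 0 1
0 0 1 1
1 0 0 1

After press 4 at (3,2):
0 0 1 0
0 0 0 1
0 0 0 1
1 1 1 0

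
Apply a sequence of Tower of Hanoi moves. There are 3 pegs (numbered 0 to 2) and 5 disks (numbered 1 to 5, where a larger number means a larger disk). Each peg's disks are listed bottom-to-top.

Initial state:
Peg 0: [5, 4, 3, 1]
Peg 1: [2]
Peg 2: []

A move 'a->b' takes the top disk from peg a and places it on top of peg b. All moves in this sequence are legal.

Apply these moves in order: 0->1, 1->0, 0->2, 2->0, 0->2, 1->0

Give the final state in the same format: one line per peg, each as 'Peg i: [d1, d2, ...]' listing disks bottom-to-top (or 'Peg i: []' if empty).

Answer: Peg 0: [5, 4, 3, 2]
Peg 1: []
Peg 2: [1]

Derivation:
After move 1 (0->1):
Peg 0: [5, 4, 3]
Peg 1: [2, 1]
Peg 2: []

After move 2 (1->0):
Peg 0: [5, 4, 3, 1]
Peg 1: [2]
Peg 2: []

After move 3 (0->2):
Peg 0: [5, 4, 3]
Peg 1: [2]
Peg 2: [1]

After move 4 (2->0):
Peg 0: [5, 4, 3, 1]
Peg 1: [2]
Peg 2: []

After move 5 (0->2):
Peg 0: [5, 4, 3]
Peg 1: [2]
Peg 2: [1]

After move 6 (1->0):
Peg 0: [5, 4, 3, 2]
Peg 1: []
Peg 2: [1]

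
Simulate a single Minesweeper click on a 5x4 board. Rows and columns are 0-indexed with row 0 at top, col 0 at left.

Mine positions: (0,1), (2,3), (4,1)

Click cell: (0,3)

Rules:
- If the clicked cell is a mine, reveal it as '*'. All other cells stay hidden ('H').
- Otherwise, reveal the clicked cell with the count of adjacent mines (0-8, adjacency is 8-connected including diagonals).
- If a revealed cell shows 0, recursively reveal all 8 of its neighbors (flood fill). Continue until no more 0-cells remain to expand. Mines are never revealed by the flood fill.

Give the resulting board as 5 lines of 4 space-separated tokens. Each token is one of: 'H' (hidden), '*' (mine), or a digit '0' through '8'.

H H 1 0
H H 2 1
H H H H
H H H H
H H H H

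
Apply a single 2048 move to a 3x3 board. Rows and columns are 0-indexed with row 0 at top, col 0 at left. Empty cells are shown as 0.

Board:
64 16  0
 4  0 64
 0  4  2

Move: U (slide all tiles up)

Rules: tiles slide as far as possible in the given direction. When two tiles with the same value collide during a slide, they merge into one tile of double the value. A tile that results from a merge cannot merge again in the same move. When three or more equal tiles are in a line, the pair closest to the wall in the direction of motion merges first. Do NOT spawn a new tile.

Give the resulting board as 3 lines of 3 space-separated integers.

Answer: 64 16 64
 4  4  2
 0  0  0

Derivation:
Slide up:
col 0: [64, 4, 0] -> [64, 4, 0]
col 1: [16, 0, 4] -> [16, 4, 0]
col 2: [0, 64, 2] -> [64, 2, 0]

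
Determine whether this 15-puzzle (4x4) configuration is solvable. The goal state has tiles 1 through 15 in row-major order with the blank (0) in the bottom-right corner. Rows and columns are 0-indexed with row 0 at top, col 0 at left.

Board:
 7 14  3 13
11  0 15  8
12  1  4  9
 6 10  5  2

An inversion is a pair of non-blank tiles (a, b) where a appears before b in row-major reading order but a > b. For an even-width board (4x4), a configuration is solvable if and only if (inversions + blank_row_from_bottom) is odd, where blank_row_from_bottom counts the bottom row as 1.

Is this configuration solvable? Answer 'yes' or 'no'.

Inversions: 68
Blank is in row 1 (0-indexed from top), which is row 3 counting from the bottom (bottom = 1).
68 + 3 = 71, which is odd, so the puzzle is solvable.

Answer: yes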